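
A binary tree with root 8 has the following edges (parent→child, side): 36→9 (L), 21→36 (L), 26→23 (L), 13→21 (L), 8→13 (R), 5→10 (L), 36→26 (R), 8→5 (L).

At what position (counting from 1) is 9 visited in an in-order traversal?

4

In-order visits the left subtree, then the node, then the right subtree.
At 8: go left to 5.
  At 5: go left to 10.
    10 is a leaf — visit 10.
  Visit 5.
  At 5: no right child.
Visit 8.
At 8: go right to 13.
  At 13: go left to 21.
    At 21: go left to 36.
      At 36: go left to 9.
        9 is a leaf — visit 9.
      Visit 36.
      At 36: go right to 26.
        At 26: go left to 23.
          23 is a leaf — visit 23.
        Visit 26.
        At 26: no right child.
    Visit 21.
    At 21: no right child.
  Visit 13.
  At 13: no right child.
Full in-order sequence: 10, 5, 8, 9, 36, 23, 26, 21, 13.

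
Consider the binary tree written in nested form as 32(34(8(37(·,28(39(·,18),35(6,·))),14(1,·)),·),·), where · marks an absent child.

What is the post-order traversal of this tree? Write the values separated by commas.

Post-order visits the left subtree, then the right subtree, then the node.
At 32: go left to 34.
  At 34: go left to 8.
    At 8: go left to 37.
      At 37: no left child.
      At 37: go right to 28.
        At 28: go left to 39.
          At 39: no left child.
          At 39: go right to 18.
            18 is a leaf — visit 18.
          Visit 39.
        At 28: go right to 35.
          At 35: go left to 6.
            6 is a leaf — visit 6.
          At 35: no right child.
          Visit 35.
        Visit 28.
      Visit 37.
    At 8: go right to 14.
      At 14: go left to 1.
        1 is a leaf — visit 1.
      At 14: no right child.
      Visit 14.
    Visit 8.
  At 34: no right child.
  Visit 34.
At 32: no right child.
Visit 32.

18, 39, 6, 35, 28, 37, 1, 14, 8, 34, 32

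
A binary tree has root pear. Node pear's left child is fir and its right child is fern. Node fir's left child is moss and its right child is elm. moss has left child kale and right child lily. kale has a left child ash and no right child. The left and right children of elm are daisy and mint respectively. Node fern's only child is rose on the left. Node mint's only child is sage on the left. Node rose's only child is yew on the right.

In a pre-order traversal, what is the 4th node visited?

Pre-order visits the node, then its left subtree, then its right subtree.
Visit pear.
At pear: go left to fir.
  Visit fir.
  At fir: go left to moss.
    Visit moss.
    At moss: go left to kale.
      Visit kale.
      At kale: go left to ash.
        ash is a leaf — visit ash.
      At kale: no right child.
    At moss: go right to lily.
      lily is a leaf — visit lily.
  At fir: go right to elm.
    Visit elm.
    At elm: go left to daisy.
      daisy is a leaf — visit daisy.
    At elm: go right to mint.
      Visit mint.
      At mint: go left to sage.
        sage is a leaf — visit sage.
      At mint: no right child.
At pear: go right to fern.
  Visit fern.
  At fern: go left to rose.
    Visit rose.
    At rose: no left child.
    At rose: go right to yew.
      yew is a leaf — visit yew.
  At fern: no right child.
Full pre-order sequence: pear, fir, moss, kale, ash, lily, elm, daisy, mint, sage, fern, rose, yew.

kale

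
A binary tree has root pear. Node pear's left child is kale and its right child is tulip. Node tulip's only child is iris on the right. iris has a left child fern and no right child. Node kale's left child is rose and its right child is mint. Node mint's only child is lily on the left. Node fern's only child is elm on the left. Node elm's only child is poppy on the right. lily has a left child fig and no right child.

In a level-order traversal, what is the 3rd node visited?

tulip

Level-order visits nodes level by level from the root, left to right within each level.
Level 0: pear
Level 1: kale, tulip
Level 2: rose, mint, iris
Level 3: lily, fern
Level 4: fig, elm
Level 5: poppy
Full level-order sequence: pear, kale, tulip, rose, mint, iris, lily, fern, fig, elm, poppy.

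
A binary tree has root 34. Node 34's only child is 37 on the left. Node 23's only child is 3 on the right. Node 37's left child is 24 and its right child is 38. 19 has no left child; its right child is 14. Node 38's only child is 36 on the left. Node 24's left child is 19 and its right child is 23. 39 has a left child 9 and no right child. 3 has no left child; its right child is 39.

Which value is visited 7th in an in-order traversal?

In-order visits the left subtree, then the node, then the right subtree.
At 34: go left to 37.
  At 37: go left to 24.
    At 24: go left to 19.
      At 19: no left child.
      Visit 19.
      At 19: go right to 14.
        14 is a leaf — visit 14.
    Visit 24.
    At 24: go right to 23.
      At 23: no left child.
      Visit 23.
      At 23: go right to 3.
        At 3: no left child.
        Visit 3.
        At 3: go right to 39.
          At 39: go left to 9.
            9 is a leaf — visit 9.
          Visit 39.
          At 39: no right child.
  Visit 37.
  At 37: go right to 38.
    At 38: go left to 36.
      36 is a leaf — visit 36.
    Visit 38.
    At 38: no right child.
Visit 34.
At 34: no right child.
Full in-order sequence: 19, 14, 24, 23, 3, 9, 39, 37, 36, 38, 34.

39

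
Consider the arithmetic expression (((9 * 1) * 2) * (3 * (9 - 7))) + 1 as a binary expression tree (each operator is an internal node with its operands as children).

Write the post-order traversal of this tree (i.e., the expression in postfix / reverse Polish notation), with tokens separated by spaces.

Post-order on an expression tree gives postfix notation: for each operator, emit left operand, right operand, then the operator.

9 1 * 2 * 3 9 7 - * * 1 +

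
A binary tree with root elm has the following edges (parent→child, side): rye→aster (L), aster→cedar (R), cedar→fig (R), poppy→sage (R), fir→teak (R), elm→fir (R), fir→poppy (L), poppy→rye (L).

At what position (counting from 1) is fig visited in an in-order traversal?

4

In-order visits the left subtree, then the node, then the right subtree.
At elm: no left child.
Visit elm.
At elm: go right to fir.
  At fir: go left to poppy.
    At poppy: go left to rye.
      At rye: go left to aster.
        At aster: no left child.
        Visit aster.
        At aster: go right to cedar.
          At cedar: no left child.
          Visit cedar.
          At cedar: go right to fig.
            fig is a leaf — visit fig.
      Visit rye.
      At rye: no right child.
    Visit poppy.
    At poppy: go right to sage.
      sage is a leaf — visit sage.
  Visit fir.
  At fir: go right to teak.
    teak is a leaf — visit teak.
Full in-order sequence: elm, aster, cedar, fig, rye, poppy, sage, fir, teak.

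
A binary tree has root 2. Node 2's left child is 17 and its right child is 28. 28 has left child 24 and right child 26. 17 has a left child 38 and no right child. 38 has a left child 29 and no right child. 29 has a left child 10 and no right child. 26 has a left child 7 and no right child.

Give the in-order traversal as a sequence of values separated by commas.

10, 29, 38, 17, 2, 24, 28, 7, 26

In-order visits the left subtree, then the node, then the right subtree.
At 2: go left to 17.
  At 17: go left to 38.
    At 38: go left to 29.
      At 29: go left to 10.
        10 is a leaf — visit 10.
      Visit 29.
      At 29: no right child.
    Visit 38.
    At 38: no right child.
  Visit 17.
  At 17: no right child.
Visit 2.
At 2: go right to 28.
  At 28: go left to 24.
    24 is a leaf — visit 24.
  Visit 28.
  At 28: go right to 26.
    At 26: go left to 7.
      7 is a leaf — visit 7.
    Visit 26.
    At 26: no right child.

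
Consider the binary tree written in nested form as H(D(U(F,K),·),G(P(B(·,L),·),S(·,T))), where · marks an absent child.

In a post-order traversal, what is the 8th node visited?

T

Post-order visits the left subtree, then the right subtree, then the node.
At H: go left to D.
  At D: go left to U.
    At U: go left to F.
      F is a leaf — visit F.
    At U: go right to K.
      K is a leaf — visit K.
    Visit U.
  At D: no right child.
  Visit D.
At H: go right to G.
  At G: go left to P.
    At P: go left to B.
      At B: no left child.
      At B: go right to L.
        L is a leaf — visit L.
      Visit B.
    At P: no right child.
    Visit P.
  At G: go right to S.
    At S: no left child.
    At S: go right to T.
      T is a leaf — visit T.
    Visit S.
  Visit G.
Visit H.
Full post-order sequence: F, K, U, D, L, B, P, T, S, G, H.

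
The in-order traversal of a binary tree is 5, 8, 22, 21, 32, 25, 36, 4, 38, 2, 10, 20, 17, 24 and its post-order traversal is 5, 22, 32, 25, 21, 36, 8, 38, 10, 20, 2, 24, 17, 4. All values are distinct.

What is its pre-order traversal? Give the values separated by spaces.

The last element of post-order is the root; it splits in-order into left and right subtrees.
Root 4: left subtree has 7 nodes {5, 8, 22, 21, 32, 25, 36}, right has 6 {38, 2, 10, 20, 17, 24}.
  Root 8: left subtree has 1 node {5}, right has 5 {22, 21, 32, 25, 36}.
    Root 36: left subtree has 4 nodes {22, 21, 32, 25}, right has 0 { }.
      Root 21: left subtree has 1 node {22}, right has 2 {32, 25}.
        Root 25: left subtree has 1 node {32}, right has 0 { }.
  Root 17: left subtree has 4 nodes {38, 2, 10, 20}, right has 1 {24}.
    Root 2: left subtree has 1 node {38}, right has 2 {10, 20}.
      Root 20: left subtree has 1 node {10}, right has 0 { }.

4 8 5 36 21 22 25 32 17 2 38 20 10 24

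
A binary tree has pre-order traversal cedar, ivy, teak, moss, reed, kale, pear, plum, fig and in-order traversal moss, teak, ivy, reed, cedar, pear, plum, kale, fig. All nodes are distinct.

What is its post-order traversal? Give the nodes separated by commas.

moss, teak, reed, ivy, plum, pear, fig, kale, cedar

The first element of pre-order is the root; it splits in-order into left and right subtrees.
Root cedar: left subtree has 4 nodes {moss, teak, ivy, reed}, right has 4 {pear, plum, kale, fig}.
  Root ivy: left subtree has 2 nodes {moss, teak}, right has 1 {reed}.
    Root teak: left subtree has 1 node {moss}, right has 0 { }.
  Root kale: left subtree has 2 nodes {pear, plum}, right has 1 {fig}.
    Root pear: left subtree has 0 nodes { }, right has 1 {plum}.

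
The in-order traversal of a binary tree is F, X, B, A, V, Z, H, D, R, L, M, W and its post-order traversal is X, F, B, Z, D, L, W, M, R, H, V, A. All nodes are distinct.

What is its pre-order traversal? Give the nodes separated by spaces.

The last element of post-order is the root; it splits in-order into left and right subtrees.
Root A: left subtree has 3 nodes {F, X, B}, right has 8 {V, Z, H, D, R, L, M, W}.
  Root B: left subtree has 2 nodes {F, X}, right has 0 { }.
    Root F: left subtree has 0 nodes { }, right has 1 {X}.
  Root V: left subtree has 0 nodes { }, right has 7 {Z, H, D, R, L, M, W}.
    Root H: left subtree has 1 node {Z}, right has 5 {D, R, L, M, W}.
      Root R: left subtree has 1 node {D}, right has 3 {L, M, W}.
        Root M: left subtree has 1 node {L}, right has 1 {W}.

A B F X V H Z R D M L W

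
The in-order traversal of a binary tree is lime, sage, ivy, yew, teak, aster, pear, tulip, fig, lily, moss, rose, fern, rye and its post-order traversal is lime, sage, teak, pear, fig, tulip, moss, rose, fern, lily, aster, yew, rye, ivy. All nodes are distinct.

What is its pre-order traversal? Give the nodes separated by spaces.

The last element of post-order is the root; it splits in-order into left and right subtrees.
Root ivy: left subtree has 2 nodes {lime, sage}, right has 11 {yew, teak, aster, pear, tulip, fig, lily, moss, rose, fern, rye}.
  Root sage: left subtree has 1 node {lime}, right has 0 { }.
  Root rye: left subtree has 10 nodes {yew, teak, aster, pear, tulip, fig, lily, moss, rose, fern}, right has 0 { }.
    Root yew: left subtree has 0 nodes { }, right has 9 {teak, aster, pear, tulip, fig, lily, moss, rose, fern}.
      Root aster: left subtree has 1 node {teak}, right has 7 {pear, tulip, fig, lily, moss, rose, fern}.
        Root lily: left subtree has 3 nodes {pear, tulip, fig}, right has 3 {moss, rose, fern}.
          Root tulip: left subtree has 1 node {pear}, right has 1 {fig}.
          Root fern: left subtree has 2 nodes {moss, rose}, right has 0 { }.
            Root rose: left subtree has 1 node {moss}, right has 0 { }.

ivy sage lime rye yew aster teak lily tulip pear fig fern rose moss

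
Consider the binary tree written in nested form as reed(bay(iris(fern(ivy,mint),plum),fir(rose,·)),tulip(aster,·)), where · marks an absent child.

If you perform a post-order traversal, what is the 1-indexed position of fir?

Post-order visits the left subtree, then the right subtree, then the node.
At reed: go left to bay.
  At bay: go left to iris.
    At iris: go left to fern.
      At fern: go left to ivy.
        ivy is a leaf — visit ivy.
      At fern: go right to mint.
        mint is a leaf — visit mint.
      Visit fern.
    At iris: go right to plum.
      plum is a leaf — visit plum.
    Visit iris.
  At bay: go right to fir.
    At fir: go left to rose.
      rose is a leaf — visit rose.
    At fir: no right child.
    Visit fir.
  Visit bay.
At reed: go right to tulip.
  At tulip: go left to aster.
    aster is a leaf — visit aster.
  At tulip: no right child.
  Visit tulip.
Visit reed.
Full post-order sequence: ivy, mint, fern, plum, iris, rose, fir, bay, aster, tulip, reed.

7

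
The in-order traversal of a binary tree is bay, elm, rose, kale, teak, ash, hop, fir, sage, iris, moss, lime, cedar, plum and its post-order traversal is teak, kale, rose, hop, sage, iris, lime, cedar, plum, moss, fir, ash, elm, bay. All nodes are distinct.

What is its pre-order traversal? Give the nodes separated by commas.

The last element of post-order is the root; it splits in-order into left and right subtrees.
Root bay: left subtree has 0 nodes { }, right has 13 {elm, rose, kale, teak, ash, hop, fir, sage, iris, moss, lime, cedar, plum}.
  Root elm: left subtree has 0 nodes { }, right has 12 {rose, kale, teak, ash, hop, fir, sage, iris, moss, lime, cedar, plum}.
    Root ash: left subtree has 3 nodes {rose, kale, teak}, right has 8 {hop, fir, sage, iris, moss, lime, cedar, plum}.
      Root rose: left subtree has 0 nodes { }, right has 2 {kale, teak}.
        Root kale: left subtree has 0 nodes { }, right has 1 {teak}.
      Root fir: left subtree has 1 node {hop}, right has 6 {sage, iris, moss, lime, cedar, plum}.
        Root moss: left subtree has 2 nodes {sage, iris}, right has 3 {lime, cedar, plum}.
          Root iris: left subtree has 1 node {sage}, right has 0 { }.
          Root plum: left subtree has 2 nodes {lime, cedar}, right has 0 { }.
            Root cedar: left subtree has 1 node {lime}, right has 0 { }.

bay, elm, ash, rose, kale, teak, fir, hop, moss, iris, sage, plum, cedar, lime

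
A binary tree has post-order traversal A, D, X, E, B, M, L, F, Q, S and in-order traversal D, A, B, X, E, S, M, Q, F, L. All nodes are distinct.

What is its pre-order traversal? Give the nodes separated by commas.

S, B, D, A, E, X, Q, M, F, L

The last element of post-order is the root; it splits in-order into left and right subtrees.
Root S: left subtree has 5 nodes {D, A, B, X, E}, right has 4 {M, Q, F, L}.
  Root B: left subtree has 2 nodes {D, A}, right has 2 {X, E}.
    Root D: left subtree has 0 nodes { }, right has 1 {A}.
    Root E: left subtree has 1 node {X}, right has 0 { }.
  Root Q: left subtree has 1 node {M}, right has 2 {F, L}.
    Root F: left subtree has 0 nodes { }, right has 1 {L}.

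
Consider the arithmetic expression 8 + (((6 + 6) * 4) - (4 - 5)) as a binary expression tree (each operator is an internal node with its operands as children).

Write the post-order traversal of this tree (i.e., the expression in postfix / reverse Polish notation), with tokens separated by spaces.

Post-order on an expression tree gives postfix notation: for each operator, emit left operand, right operand, then the operator.

8 6 6 + 4 * 4 5 - - +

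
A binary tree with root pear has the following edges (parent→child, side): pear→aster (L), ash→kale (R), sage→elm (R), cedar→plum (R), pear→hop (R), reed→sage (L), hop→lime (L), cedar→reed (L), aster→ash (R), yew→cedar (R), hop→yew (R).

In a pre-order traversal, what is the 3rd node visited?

Pre-order visits the node, then its left subtree, then its right subtree.
Visit pear.
At pear: go left to aster.
  Visit aster.
  At aster: no left child.
  At aster: go right to ash.
    Visit ash.
    At ash: no left child.
    At ash: go right to kale.
      kale is a leaf — visit kale.
At pear: go right to hop.
  Visit hop.
  At hop: go left to lime.
    lime is a leaf — visit lime.
  At hop: go right to yew.
    Visit yew.
    At yew: no left child.
    At yew: go right to cedar.
      Visit cedar.
      At cedar: go left to reed.
        Visit reed.
        At reed: go left to sage.
          Visit sage.
          At sage: no left child.
          At sage: go right to elm.
            elm is a leaf — visit elm.
        At reed: no right child.
      At cedar: go right to plum.
        plum is a leaf — visit plum.
Full pre-order sequence: pear, aster, ash, kale, hop, lime, yew, cedar, reed, sage, elm, plum.

ash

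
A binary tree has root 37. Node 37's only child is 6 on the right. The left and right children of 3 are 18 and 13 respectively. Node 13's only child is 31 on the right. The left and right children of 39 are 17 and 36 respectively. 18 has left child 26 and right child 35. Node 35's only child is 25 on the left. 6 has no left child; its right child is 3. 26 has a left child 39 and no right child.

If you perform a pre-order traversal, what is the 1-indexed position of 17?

Pre-order visits the node, then its left subtree, then its right subtree.
Visit 37.
At 37: no left child.
At 37: go right to 6.
  Visit 6.
  At 6: no left child.
  At 6: go right to 3.
    Visit 3.
    At 3: go left to 18.
      Visit 18.
      At 18: go left to 26.
        Visit 26.
        At 26: go left to 39.
          Visit 39.
          At 39: go left to 17.
            17 is a leaf — visit 17.
          At 39: go right to 36.
            36 is a leaf — visit 36.
        At 26: no right child.
      At 18: go right to 35.
        Visit 35.
        At 35: go left to 25.
          25 is a leaf — visit 25.
        At 35: no right child.
    At 3: go right to 13.
      Visit 13.
      At 13: no left child.
      At 13: go right to 31.
        31 is a leaf — visit 31.
Full pre-order sequence: 37, 6, 3, 18, 26, 39, 17, 36, 35, 25, 13, 31.

7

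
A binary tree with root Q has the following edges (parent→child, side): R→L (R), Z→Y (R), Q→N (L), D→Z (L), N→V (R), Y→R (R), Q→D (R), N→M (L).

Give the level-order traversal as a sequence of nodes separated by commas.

Q, N, D, M, V, Z, Y, R, L

Level-order visits nodes level by level from the root, left to right within each level.
Level 0: Q
Level 1: N, D
Level 2: M, V, Z
Level 3: Y
Level 4: R
Level 5: L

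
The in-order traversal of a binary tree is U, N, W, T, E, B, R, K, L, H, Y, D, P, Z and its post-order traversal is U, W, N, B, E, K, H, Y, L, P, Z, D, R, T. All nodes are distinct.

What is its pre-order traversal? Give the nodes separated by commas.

The last element of post-order is the root; it splits in-order into left and right subtrees.
Root T: left subtree has 3 nodes {U, N, W}, right has 10 {E, B, R, K, L, H, Y, D, P, Z}.
  Root N: left subtree has 1 node {U}, right has 1 {W}.
  Root R: left subtree has 2 nodes {E, B}, right has 7 {K, L, H, Y, D, P, Z}.
    Root E: left subtree has 0 nodes { }, right has 1 {B}.
    Root D: left subtree has 4 nodes {K, L, H, Y}, right has 2 {P, Z}.
      Root L: left subtree has 1 node {K}, right has 2 {H, Y}.
        Root Y: left subtree has 1 node {H}, right has 0 { }.
      Root Z: left subtree has 1 node {P}, right has 0 { }.

T, N, U, W, R, E, B, D, L, K, Y, H, Z, P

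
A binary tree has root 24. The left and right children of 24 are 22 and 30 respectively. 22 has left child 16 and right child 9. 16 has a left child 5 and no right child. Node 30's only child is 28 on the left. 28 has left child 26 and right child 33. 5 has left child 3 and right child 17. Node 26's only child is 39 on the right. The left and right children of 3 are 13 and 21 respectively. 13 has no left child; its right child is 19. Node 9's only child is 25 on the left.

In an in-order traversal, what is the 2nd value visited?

In-order visits the left subtree, then the node, then the right subtree.
At 24: go left to 22.
  At 22: go left to 16.
    At 16: go left to 5.
      At 5: go left to 3.
        At 3: go left to 13.
          At 13: no left child.
          Visit 13.
          At 13: go right to 19.
            19 is a leaf — visit 19.
        Visit 3.
        At 3: go right to 21.
          21 is a leaf — visit 21.
      Visit 5.
      At 5: go right to 17.
        17 is a leaf — visit 17.
    Visit 16.
    At 16: no right child.
  Visit 22.
  At 22: go right to 9.
    At 9: go left to 25.
      25 is a leaf — visit 25.
    Visit 9.
    At 9: no right child.
Visit 24.
At 24: go right to 30.
  At 30: go left to 28.
    At 28: go left to 26.
      At 26: no left child.
      Visit 26.
      At 26: go right to 39.
        39 is a leaf — visit 39.
    Visit 28.
    At 28: go right to 33.
      33 is a leaf — visit 33.
  Visit 30.
  At 30: no right child.
Full in-order sequence: 13, 19, 3, 21, 5, 17, 16, 22, 25, 9, 24, 26, 39, 28, 33, 30.

19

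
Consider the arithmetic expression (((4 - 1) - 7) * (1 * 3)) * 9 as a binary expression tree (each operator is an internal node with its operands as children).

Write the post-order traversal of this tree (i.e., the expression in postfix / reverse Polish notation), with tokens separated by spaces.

Post-order on an expression tree gives postfix notation: for each operator, emit left operand, right operand, then the operator.

4 1 - 7 - 1 3 * * 9 *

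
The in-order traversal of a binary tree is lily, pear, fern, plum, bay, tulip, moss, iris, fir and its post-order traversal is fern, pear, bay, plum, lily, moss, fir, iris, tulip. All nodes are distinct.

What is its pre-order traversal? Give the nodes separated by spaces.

The last element of post-order is the root; it splits in-order into left and right subtrees.
Root tulip: left subtree has 5 nodes {lily, pear, fern, plum, bay}, right has 3 {moss, iris, fir}.
  Root lily: left subtree has 0 nodes { }, right has 4 {pear, fern, plum, bay}.
    Root plum: left subtree has 2 nodes {pear, fern}, right has 1 {bay}.
      Root pear: left subtree has 0 nodes { }, right has 1 {fern}.
  Root iris: left subtree has 1 node {moss}, right has 1 {fir}.

tulip lily plum pear fern bay iris moss fir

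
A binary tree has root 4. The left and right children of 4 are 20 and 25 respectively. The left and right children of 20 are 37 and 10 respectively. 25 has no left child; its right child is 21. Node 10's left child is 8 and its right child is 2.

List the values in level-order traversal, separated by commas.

Level-order visits nodes level by level from the root, left to right within each level.
Level 0: 4
Level 1: 20, 25
Level 2: 37, 10, 21
Level 3: 8, 2

4, 20, 25, 37, 10, 21, 8, 2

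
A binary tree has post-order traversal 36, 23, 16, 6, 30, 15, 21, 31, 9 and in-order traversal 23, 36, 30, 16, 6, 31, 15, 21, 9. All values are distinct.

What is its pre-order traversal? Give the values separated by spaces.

9 31 30 23 36 6 16 21 15

The last element of post-order is the root; it splits in-order into left and right subtrees.
Root 9: left subtree has 8 nodes {23, 36, 30, 16, 6, 31, 15, 21}, right has 0 { }.
  Root 31: left subtree has 5 nodes {23, 36, 30, 16, 6}, right has 2 {15, 21}.
    Root 30: left subtree has 2 nodes {23, 36}, right has 2 {16, 6}.
      Root 23: left subtree has 0 nodes { }, right has 1 {36}.
      Root 6: left subtree has 1 node {16}, right has 0 { }.
    Root 21: left subtree has 1 node {15}, right has 0 { }.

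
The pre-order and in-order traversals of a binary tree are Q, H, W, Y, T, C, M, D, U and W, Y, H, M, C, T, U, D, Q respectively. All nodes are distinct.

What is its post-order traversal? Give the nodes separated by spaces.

The first element of pre-order is the root; it splits in-order into left and right subtrees.
Root Q: left subtree has 8 nodes {W, Y, H, M, C, T, U, D}, right has 0 { }.
  Root H: left subtree has 2 nodes {W, Y}, right has 5 {M, C, T, U, D}.
    Root W: left subtree has 0 nodes { }, right has 1 {Y}.
    Root T: left subtree has 2 nodes {M, C}, right has 2 {U, D}.
      Root C: left subtree has 1 node {M}, right has 0 { }.
      Root D: left subtree has 1 node {U}, right has 0 { }.

Y W M C U D T H Q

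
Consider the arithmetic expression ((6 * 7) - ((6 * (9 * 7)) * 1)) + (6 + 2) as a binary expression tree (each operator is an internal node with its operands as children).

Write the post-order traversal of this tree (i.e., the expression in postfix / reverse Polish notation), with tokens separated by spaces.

6 7 * 6 9 7 * * 1 * - 6 2 + +

Post-order on an expression tree gives postfix notation: for each operator, emit left operand, right operand, then the operator.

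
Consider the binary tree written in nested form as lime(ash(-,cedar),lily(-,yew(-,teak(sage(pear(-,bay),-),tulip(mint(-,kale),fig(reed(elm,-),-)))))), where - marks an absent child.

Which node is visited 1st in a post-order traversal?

Post-order visits the left subtree, then the right subtree, then the node.
At lime: go left to ash.
  At ash: no left child.
  At ash: go right to cedar.
    cedar is a leaf — visit cedar.
  Visit ash.
At lime: go right to lily.
  At lily: no left child.
  At lily: go right to yew.
    At yew: no left child.
    At yew: go right to teak.
      At teak: go left to sage.
        At sage: go left to pear.
          At pear: no left child.
          At pear: go right to bay.
            bay is a leaf — visit bay.
          Visit pear.
        At sage: no right child.
        Visit sage.
      At teak: go right to tulip.
        At tulip: go left to mint.
          At mint: no left child.
          At mint: go right to kale.
            kale is a leaf — visit kale.
          Visit mint.
        At tulip: go right to fig.
          At fig: go left to reed.
            At reed: go left to elm.
              elm is a leaf — visit elm.
            At reed: no right child.
            Visit reed.
          At fig: no right child.
          Visit fig.
        Visit tulip.
      Visit teak.
    Visit yew.
  Visit lily.
Visit lime.
Full post-order sequence: cedar, ash, bay, pear, sage, kale, mint, elm, reed, fig, tulip, teak, yew, lily, lime.

cedar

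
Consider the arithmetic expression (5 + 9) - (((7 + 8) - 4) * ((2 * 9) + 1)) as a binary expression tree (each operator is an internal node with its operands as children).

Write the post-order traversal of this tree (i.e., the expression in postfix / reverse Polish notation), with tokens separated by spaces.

5 9 + 7 8 + 4 - 2 9 * 1 + * -

Post-order on an expression tree gives postfix notation: for each operator, emit left operand, right operand, then the operator.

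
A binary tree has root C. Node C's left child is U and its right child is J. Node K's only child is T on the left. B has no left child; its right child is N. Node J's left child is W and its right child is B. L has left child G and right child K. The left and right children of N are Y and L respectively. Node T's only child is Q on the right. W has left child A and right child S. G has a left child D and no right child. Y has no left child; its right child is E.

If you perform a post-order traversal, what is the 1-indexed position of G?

Post-order visits the left subtree, then the right subtree, then the node.
At C: go left to U.
  U is a leaf — visit U.
At C: go right to J.
  At J: go left to W.
    At W: go left to A.
      A is a leaf — visit A.
    At W: go right to S.
      S is a leaf — visit S.
    Visit W.
  At J: go right to B.
    At B: no left child.
    At B: go right to N.
      At N: go left to Y.
        At Y: no left child.
        At Y: go right to E.
          E is a leaf — visit E.
        Visit Y.
      At N: go right to L.
        At L: go left to G.
          At G: go left to D.
            D is a leaf — visit D.
          At G: no right child.
          Visit G.
        At L: go right to K.
          At K: go left to T.
            At T: no left child.
            At T: go right to Q.
              Q is a leaf — visit Q.
            Visit T.
          At K: no right child.
          Visit K.
        Visit L.
      Visit N.
    Visit B.
  Visit J.
Visit C.
Full post-order sequence: U, A, S, W, E, Y, D, G, Q, T, K, L, N, B, J, C.

8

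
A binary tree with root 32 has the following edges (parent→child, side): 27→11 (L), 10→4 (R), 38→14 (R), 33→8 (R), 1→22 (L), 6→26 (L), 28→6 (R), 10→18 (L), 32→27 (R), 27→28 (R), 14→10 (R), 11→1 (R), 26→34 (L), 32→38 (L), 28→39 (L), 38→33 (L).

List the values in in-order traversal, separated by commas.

33, 8, 38, 14, 18, 10, 4, 32, 11, 22, 1, 27, 39, 28, 34, 26, 6

In-order visits the left subtree, then the node, then the right subtree.
At 32: go left to 38.
  At 38: go left to 33.
    At 33: no left child.
    Visit 33.
    At 33: go right to 8.
      8 is a leaf — visit 8.
  Visit 38.
  At 38: go right to 14.
    At 14: no left child.
    Visit 14.
    At 14: go right to 10.
      At 10: go left to 18.
        18 is a leaf — visit 18.
      Visit 10.
      At 10: go right to 4.
        4 is a leaf — visit 4.
Visit 32.
At 32: go right to 27.
  At 27: go left to 11.
    At 11: no left child.
    Visit 11.
    At 11: go right to 1.
      At 1: go left to 22.
        22 is a leaf — visit 22.
      Visit 1.
      At 1: no right child.
  Visit 27.
  At 27: go right to 28.
    At 28: go left to 39.
      39 is a leaf — visit 39.
    Visit 28.
    At 28: go right to 6.
      At 6: go left to 26.
        At 26: go left to 34.
          34 is a leaf — visit 34.
        Visit 26.
        At 26: no right child.
      Visit 6.
      At 6: no right child.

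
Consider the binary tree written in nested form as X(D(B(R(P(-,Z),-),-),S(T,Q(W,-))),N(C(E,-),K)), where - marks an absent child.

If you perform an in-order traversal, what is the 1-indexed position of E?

11

In-order visits the left subtree, then the node, then the right subtree.
At X: go left to D.
  At D: go left to B.
    At B: go left to R.
      At R: go left to P.
        At P: no left child.
        Visit P.
        At P: go right to Z.
          Z is a leaf — visit Z.
      Visit R.
      At R: no right child.
    Visit B.
    At B: no right child.
  Visit D.
  At D: go right to S.
    At S: go left to T.
      T is a leaf — visit T.
    Visit S.
    At S: go right to Q.
      At Q: go left to W.
        W is a leaf — visit W.
      Visit Q.
      At Q: no right child.
Visit X.
At X: go right to N.
  At N: go left to C.
    At C: go left to E.
      E is a leaf — visit E.
    Visit C.
    At C: no right child.
  Visit N.
  At N: go right to K.
    K is a leaf — visit K.
Full in-order sequence: P, Z, R, B, D, T, S, W, Q, X, E, C, N, K.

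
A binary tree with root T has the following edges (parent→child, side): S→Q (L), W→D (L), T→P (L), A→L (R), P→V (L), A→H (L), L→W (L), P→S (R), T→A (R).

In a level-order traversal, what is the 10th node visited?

D

Level-order visits nodes level by level from the root, left to right within each level.
Level 0: T
Level 1: P, A
Level 2: V, S, H, L
Level 3: Q, W
Level 4: D
Full level-order sequence: T, P, A, V, S, H, L, Q, W, D.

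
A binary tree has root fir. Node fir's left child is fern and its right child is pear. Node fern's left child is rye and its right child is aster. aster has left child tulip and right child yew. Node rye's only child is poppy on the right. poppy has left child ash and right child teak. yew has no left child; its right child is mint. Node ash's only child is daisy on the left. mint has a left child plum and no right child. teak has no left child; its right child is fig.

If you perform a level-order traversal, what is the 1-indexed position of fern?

Level-order visits nodes level by level from the root, left to right within each level.
Level 0: fir
Level 1: fern, pear
Level 2: rye, aster
Level 3: poppy, tulip, yew
Level 4: ash, teak, mint
Level 5: daisy, fig, plum
Full level-order sequence: fir, fern, pear, rye, aster, poppy, tulip, yew, ash, teak, mint, daisy, fig, plum.

2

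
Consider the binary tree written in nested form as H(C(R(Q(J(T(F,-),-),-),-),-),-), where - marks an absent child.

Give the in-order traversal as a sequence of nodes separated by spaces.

F T J Q R C H

In-order visits the left subtree, then the node, then the right subtree.
At H: go left to C.
  At C: go left to R.
    At R: go left to Q.
      At Q: go left to J.
        At J: go left to T.
          At T: go left to F.
            F is a leaf — visit F.
          Visit T.
          At T: no right child.
        Visit J.
        At J: no right child.
      Visit Q.
      At Q: no right child.
    Visit R.
    At R: no right child.
  Visit C.
  At C: no right child.
Visit H.
At H: no right child.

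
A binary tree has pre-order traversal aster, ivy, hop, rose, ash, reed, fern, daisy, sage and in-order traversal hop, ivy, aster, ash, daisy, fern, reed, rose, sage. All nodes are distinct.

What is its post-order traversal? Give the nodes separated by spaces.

The first element of pre-order is the root; it splits in-order into left and right subtrees.
Root aster: left subtree has 2 nodes {hop, ivy}, right has 6 {ash, daisy, fern, reed, rose, sage}.
  Root ivy: left subtree has 1 node {hop}, right has 0 { }.
  Root rose: left subtree has 4 nodes {ash, daisy, fern, reed}, right has 1 {sage}.
    Root ash: left subtree has 0 nodes { }, right has 3 {daisy, fern, reed}.
      Root reed: left subtree has 2 nodes {daisy, fern}, right has 0 { }.
        Root fern: left subtree has 1 node {daisy}, right has 0 { }.

hop ivy daisy fern reed ash sage rose aster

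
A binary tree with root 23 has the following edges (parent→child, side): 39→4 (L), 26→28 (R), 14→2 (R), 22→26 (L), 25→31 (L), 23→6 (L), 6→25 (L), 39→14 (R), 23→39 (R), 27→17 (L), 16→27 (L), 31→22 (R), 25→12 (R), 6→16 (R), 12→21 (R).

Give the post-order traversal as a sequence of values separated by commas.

Post-order visits the left subtree, then the right subtree, then the node.
At 23: go left to 6.
  At 6: go left to 25.
    At 25: go left to 31.
      At 31: no left child.
      At 31: go right to 22.
        At 22: go left to 26.
          At 26: no left child.
          At 26: go right to 28.
            28 is a leaf — visit 28.
          Visit 26.
        At 22: no right child.
        Visit 22.
      Visit 31.
    At 25: go right to 12.
      At 12: no left child.
      At 12: go right to 21.
        21 is a leaf — visit 21.
      Visit 12.
    Visit 25.
  At 6: go right to 16.
    At 16: go left to 27.
      At 27: go left to 17.
        17 is a leaf — visit 17.
      At 27: no right child.
      Visit 27.
    At 16: no right child.
    Visit 16.
  Visit 6.
At 23: go right to 39.
  At 39: go left to 4.
    4 is a leaf — visit 4.
  At 39: go right to 14.
    At 14: no left child.
    At 14: go right to 2.
      2 is a leaf — visit 2.
    Visit 14.
  Visit 39.
Visit 23.

28, 26, 22, 31, 21, 12, 25, 17, 27, 16, 6, 4, 2, 14, 39, 23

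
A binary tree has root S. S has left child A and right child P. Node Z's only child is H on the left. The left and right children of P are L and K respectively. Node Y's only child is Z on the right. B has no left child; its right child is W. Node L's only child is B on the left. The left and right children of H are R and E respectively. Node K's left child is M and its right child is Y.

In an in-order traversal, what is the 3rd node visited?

In-order visits the left subtree, then the node, then the right subtree.
At S: go left to A.
  A is a leaf — visit A.
Visit S.
At S: go right to P.
  At P: go left to L.
    At L: go left to B.
      At B: no left child.
      Visit B.
      At B: go right to W.
        W is a leaf — visit W.
    Visit L.
    At L: no right child.
  Visit P.
  At P: go right to K.
    At K: go left to M.
      M is a leaf — visit M.
    Visit K.
    At K: go right to Y.
      At Y: no left child.
      Visit Y.
      At Y: go right to Z.
        At Z: go left to H.
          At H: go left to R.
            R is a leaf — visit R.
          Visit H.
          At H: go right to E.
            E is a leaf — visit E.
        Visit Z.
        At Z: no right child.
Full in-order sequence: A, S, B, W, L, P, M, K, Y, R, H, E, Z.

B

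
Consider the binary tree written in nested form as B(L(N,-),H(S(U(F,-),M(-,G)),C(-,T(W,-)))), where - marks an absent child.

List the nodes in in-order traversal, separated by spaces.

N L B F U S M G H C W T

In-order visits the left subtree, then the node, then the right subtree.
At B: go left to L.
  At L: go left to N.
    N is a leaf — visit N.
  Visit L.
  At L: no right child.
Visit B.
At B: go right to H.
  At H: go left to S.
    At S: go left to U.
      At U: go left to F.
        F is a leaf — visit F.
      Visit U.
      At U: no right child.
    Visit S.
    At S: go right to M.
      At M: no left child.
      Visit M.
      At M: go right to G.
        G is a leaf — visit G.
  Visit H.
  At H: go right to C.
    At C: no left child.
    Visit C.
    At C: go right to T.
      At T: go left to W.
        W is a leaf — visit W.
      Visit T.
      At T: no right child.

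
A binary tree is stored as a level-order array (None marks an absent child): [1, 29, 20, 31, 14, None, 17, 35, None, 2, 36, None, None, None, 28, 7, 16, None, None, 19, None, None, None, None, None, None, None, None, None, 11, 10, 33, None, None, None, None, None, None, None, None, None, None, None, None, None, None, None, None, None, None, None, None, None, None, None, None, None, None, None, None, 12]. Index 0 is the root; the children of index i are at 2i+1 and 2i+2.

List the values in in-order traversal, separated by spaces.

33 7 35 16 31 29 19 2 14 36 1 20 17 11 12 28 10

In-order visits the left subtree, then the node, then the right subtree.
At 1: go left to 29.
  At 29: go left to 31.
    At 31: go left to 35.
      At 35: go left to 7.
        At 7: go left to 33.
          33 is a leaf — visit 33.
        Visit 7.
        At 7: no right child.
      Visit 35.
      At 35: go right to 16.
        16 is a leaf — visit 16.
    Visit 31.
    At 31: no right child.
  Visit 29.
  At 29: go right to 14.
    At 14: go left to 2.
      At 2: go left to 19.
        19 is a leaf — visit 19.
      Visit 2.
      At 2: no right child.
    Visit 14.
    At 14: go right to 36.
      36 is a leaf — visit 36.
Visit 1.
At 1: go right to 20.
  At 20: no left child.
  Visit 20.
  At 20: go right to 17.
    At 17: no left child.
    Visit 17.
    At 17: go right to 28.
      At 28: go left to 11.
        At 11: no left child.
        Visit 11.
        At 11: go right to 12.
          12 is a leaf — visit 12.
      Visit 28.
      At 28: go right to 10.
        10 is a leaf — visit 10.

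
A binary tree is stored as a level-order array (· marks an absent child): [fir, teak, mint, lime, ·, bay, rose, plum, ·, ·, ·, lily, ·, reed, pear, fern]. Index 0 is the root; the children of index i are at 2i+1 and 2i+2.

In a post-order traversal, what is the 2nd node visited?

Post-order visits the left subtree, then the right subtree, then the node.
At fir: go left to teak.
  At teak: go left to lime.
    At lime: go left to plum.
      At plum: go left to fern.
        fern is a leaf — visit fern.
      At plum: no right child.
      Visit plum.
    At lime: no right child.
    Visit lime.
  At teak: no right child.
  Visit teak.
At fir: go right to mint.
  At mint: go left to bay.
    At bay: go left to lily.
      lily is a leaf — visit lily.
    At bay: no right child.
    Visit bay.
  At mint: go right to rose.
    At rose: go left to reed.
      reed is a leaf — visit reed.
    At rose: go right to pear.
      pear is a leaf — visit pear.
    Visit rose.
  Visit mint.
Visit fir.
Full post-order sequence: fern, plum, lime, teak, lily, bay, reed, pear, rose, mint, fir.

plum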